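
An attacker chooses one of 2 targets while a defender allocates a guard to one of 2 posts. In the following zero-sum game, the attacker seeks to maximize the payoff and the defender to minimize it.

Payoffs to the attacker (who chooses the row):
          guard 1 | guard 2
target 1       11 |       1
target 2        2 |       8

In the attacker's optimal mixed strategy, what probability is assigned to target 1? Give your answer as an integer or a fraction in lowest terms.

3/8

Row minima are 1 and 2, so the attacker's maximin is 2; column maxima are 11 and 8, so the defender's minimax is 8. These differ, so the equilibrium is in mixed strategies.
Let the attacker play target 1 with probability p. The defender is indifferent when 11p + 2(1−p) = p + 8(1−p), giving p = 3/8.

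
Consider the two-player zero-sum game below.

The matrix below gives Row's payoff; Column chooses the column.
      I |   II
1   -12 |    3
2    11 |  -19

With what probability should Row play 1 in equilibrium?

Row minima are -12 and -19, so Row's maximin is -12; column maxima are 11 and 3, so Column's minimax is 3. These differ, so the equilibrium is in mixed strategies.
Let Row play 1 with probability p. Column is indifferent when −12p + 11(1−p) = 3p − 19(1−p), giving p = 2/3.

2/3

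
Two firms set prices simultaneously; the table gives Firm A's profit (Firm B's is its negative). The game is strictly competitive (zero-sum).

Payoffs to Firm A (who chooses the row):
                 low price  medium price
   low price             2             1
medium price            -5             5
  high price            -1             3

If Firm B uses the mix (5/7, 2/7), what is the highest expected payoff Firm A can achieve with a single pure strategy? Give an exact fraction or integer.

low price: (2)·(5/7) + (1)·(2/7) = 12/7.
medium price: (-5)·(5/7) + (5)·(2/7) = -15/7.
high price: (-1)·(5/7) + (3)·(2/7) = 1/7.
The best pure response is low price with expected payoff 12/7.

12/7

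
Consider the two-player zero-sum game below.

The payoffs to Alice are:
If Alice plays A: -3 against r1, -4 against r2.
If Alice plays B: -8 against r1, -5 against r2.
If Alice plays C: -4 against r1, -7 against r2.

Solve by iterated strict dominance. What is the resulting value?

-4

Row C is strictly dominated by row A (-3>-4, -4>-7); eliminate C.
Row B is strictly dominated by row A (-3>-8, -4>-5); eliminate B.
Column r1 is strictly dominated by r2 for Bob (-4<-3); eliminate r1.
Only (A, r2) remains, with payoff -4.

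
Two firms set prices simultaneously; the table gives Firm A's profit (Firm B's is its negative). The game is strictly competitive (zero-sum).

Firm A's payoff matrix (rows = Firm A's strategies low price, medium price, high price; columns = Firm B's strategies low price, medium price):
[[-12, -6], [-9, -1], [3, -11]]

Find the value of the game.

-51/11

Row low price is strictly dominated by row medium price, so Firm A never plays it.
The remaining 2×2 game on (medium price, high price) × (low price, medium price) has no saddle point. Let Firm A play medium price with probability p; indifference gives −9p + 3(1−p) = −p − 11(1−p), so p = 7/11.
Similarly Firm B's optimal q on low price is 5/11, and the value is -9·(5/11) + (-1)·(6/11) = -51/11.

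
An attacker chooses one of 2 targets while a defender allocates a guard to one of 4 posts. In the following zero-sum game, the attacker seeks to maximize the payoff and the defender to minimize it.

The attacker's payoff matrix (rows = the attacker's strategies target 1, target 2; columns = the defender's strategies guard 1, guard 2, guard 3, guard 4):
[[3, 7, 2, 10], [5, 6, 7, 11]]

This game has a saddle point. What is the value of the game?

5

Row minima: 2, 5 → the attacker's maximin is 5.
Column maxima: 5, 7, 7, 11 → the defender's minimax is 5.
They coincide at (target 2, guard 1), so the value is 5.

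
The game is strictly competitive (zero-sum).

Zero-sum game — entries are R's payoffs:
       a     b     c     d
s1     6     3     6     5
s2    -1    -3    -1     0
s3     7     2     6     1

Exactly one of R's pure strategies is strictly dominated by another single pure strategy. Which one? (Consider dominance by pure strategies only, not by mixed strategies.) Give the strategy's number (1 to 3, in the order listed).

Compare s2 with s1: 6 > -1, 3 > -3, 6 > -1, 5 > 0.
So s1 strictly dominates s2 for R; s2 is strictly dominated.

2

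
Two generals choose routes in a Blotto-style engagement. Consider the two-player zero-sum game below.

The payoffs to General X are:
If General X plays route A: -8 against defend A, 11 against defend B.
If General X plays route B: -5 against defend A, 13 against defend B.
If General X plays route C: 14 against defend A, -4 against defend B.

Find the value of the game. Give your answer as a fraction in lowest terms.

9/2

Row route A is strictly dominated by row route B, so General X never plays it.
The remaining 2×2 game on (route B, route C) × (defend A, defend B) has no saddle point. Let General X play route B with probability p; indifference gives −5p + 14(1−p) = 13p − 4(1−p), so p = 1/2.
Similarly General Y's optimal q on defend A is 17/36, and the value is -5·(17/36) + (13)·(19/36) = 9/2.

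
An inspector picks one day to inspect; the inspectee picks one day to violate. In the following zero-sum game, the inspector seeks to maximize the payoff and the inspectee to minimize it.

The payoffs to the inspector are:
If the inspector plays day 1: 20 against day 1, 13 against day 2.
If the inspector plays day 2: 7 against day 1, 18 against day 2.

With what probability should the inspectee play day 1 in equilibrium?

5/18

Row minima are 13 and 7, so the inspector's maximin is 13; column maxima are 20 and 18, so the inspectee's minimax is 18. These differ, so the equilibrium is in mixed strategies.
Let the inspectee play day 1 with probability q. The inspector is indifferent when 20q + 13(1−q) = 7q + 18(1−q), giving q = 5/18.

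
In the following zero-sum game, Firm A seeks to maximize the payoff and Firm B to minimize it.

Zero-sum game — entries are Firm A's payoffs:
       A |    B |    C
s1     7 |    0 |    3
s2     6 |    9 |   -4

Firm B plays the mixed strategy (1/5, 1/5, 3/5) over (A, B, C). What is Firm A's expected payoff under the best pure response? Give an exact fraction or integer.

s1: (7)·(1/5) + (0)·(1/5) + (3)·(3/5) = 16/5.
s2: (6)·(1/5) + (9)·(1/5) + (-4)·(3/5) = 3/5.
The best pure response is s1 with expected payoff 16/5.

16/5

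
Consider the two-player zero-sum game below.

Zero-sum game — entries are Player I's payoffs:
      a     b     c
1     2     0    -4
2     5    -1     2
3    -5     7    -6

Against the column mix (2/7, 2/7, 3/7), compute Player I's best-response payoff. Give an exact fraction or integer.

2

1: (2)·(2/7) + (0)·(2/7) + (-4)·(3/7) = -8/7.
2: (5)·(2/7) + (-1)·(2/7) + (2)·(3/7) = 2.
3: (-5)·(2/7) + (7)·(2/7) + (-6)·(3/7) = -2.
The best pure response is 2 with expected payoff 2.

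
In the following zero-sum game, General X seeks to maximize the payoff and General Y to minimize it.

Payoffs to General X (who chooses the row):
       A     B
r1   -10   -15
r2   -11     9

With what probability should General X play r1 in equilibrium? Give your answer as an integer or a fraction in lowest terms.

4/5

Row minima are -15 and -11, so General X's maximin is -11; column maxima are -10 and 9, so General Y's minimax is -10. These differ, so the equilibrium is in mixed strategies.
Let General X play r1 with probability p. General Y is indifferent when −10p − 11(1−p) = −15p + 9(1−p), giving p = 4/5.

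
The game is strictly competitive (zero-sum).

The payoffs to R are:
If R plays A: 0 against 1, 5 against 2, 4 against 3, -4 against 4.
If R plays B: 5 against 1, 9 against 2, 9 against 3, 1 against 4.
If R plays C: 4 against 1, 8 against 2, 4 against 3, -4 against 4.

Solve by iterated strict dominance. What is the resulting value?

Row A is strictly dominated by row B (5>0, 9>5, 9>4, 1>-4); eliminate A.
Row C is strictly dominated by row B (5>4, 9>8, 9>4, 1>-4); eliminate C.
Column 2 is strictly dominated by 1 for C (5<9); eliminate 2.
Column 3 is strictly dominated by 1 for C (5<9); eliminate 3.
Column 1 is strictly dominated by 4 for C (1<5); eliminate 1.
Only (B, 4) remains, with payoff 1.

1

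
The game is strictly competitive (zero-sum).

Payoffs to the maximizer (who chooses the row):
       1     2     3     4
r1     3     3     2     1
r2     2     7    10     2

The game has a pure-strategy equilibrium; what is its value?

Row minima: 1, 2 → the maximizer's maximin is 2.
Column maxima: 3, 7, 10, 2 → the minimizer's minimax is 2.
They coincide at (r2, 4), so the value is 2.

2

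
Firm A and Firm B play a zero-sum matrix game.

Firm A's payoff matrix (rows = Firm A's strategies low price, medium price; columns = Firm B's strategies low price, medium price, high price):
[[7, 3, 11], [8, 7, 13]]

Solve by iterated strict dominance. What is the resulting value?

Column high price is strictly dominated by low price for Firm B (7<11, 8<13); eliminate high price.
Column low price is strictly dominated by medium price for Firm B (3<7, 7<8); eliminate low price.
Row low price is strictly dominated by row medium price (7>3); eliminate low price.
Only (medium price, medium price) remains, with payoff 7.

7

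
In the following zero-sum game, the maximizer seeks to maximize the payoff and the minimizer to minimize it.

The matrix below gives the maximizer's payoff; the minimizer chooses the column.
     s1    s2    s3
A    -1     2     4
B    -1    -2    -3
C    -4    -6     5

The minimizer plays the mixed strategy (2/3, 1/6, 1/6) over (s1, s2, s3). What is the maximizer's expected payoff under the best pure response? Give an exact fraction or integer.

A: (-1)·(2/3) + (2)·(1/6) + (4)·(1/6) = 1/3.
B: (-1)·(2/3) + (-2)·(1/6) + (-3)·(1/6) = -3/2.
C: (-4)·(2/3) + (-6)·(1/6) + (5)·(1/6) = -17/6.
The best pure response is A with expected payoff 1/3.

1/3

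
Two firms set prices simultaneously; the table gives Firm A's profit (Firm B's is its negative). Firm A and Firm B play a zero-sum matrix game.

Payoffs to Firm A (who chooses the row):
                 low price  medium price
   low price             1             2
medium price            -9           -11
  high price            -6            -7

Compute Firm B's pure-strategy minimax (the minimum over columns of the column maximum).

1

The worst case (largest entry) in each column is low price: 1, medium price: 2.
The best (smallest) of these is 1.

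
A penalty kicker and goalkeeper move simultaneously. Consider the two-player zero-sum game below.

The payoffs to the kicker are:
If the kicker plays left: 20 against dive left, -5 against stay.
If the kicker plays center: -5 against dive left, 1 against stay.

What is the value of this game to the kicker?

Row minima are -5 and -5, so the kicker's maximin is -5; column maxima are 20 and 1, so the goalkeeper's minimax is 1. These differ, so the equilibrium is in mixed strategies.
Let the kicker play left with probability p. The goalkeeper is indifferent when 20p − 5(1−p) = −5p + (1−p), giving p = 6/31.
Let the goalkeeper play dive left with probability q. The kicker is indifferent when 20q − 5(1−q) = −5q + (1−q), giving q = 6/31.
The value is 20·(6/31) + (-5)·(25/31) = -5/31.

-5/31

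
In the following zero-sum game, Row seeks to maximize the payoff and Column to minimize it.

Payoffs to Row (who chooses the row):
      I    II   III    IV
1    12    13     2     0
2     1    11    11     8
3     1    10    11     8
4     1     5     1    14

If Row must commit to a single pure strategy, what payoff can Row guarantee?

The worst-case payoff for each row is 1: 0, 2: 1, 3: 1, 4: 1.
The best of these is 1.

1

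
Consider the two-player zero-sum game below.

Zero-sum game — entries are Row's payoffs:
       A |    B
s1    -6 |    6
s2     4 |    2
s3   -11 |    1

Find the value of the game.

18/7

Row s3 is strictly dominated by row s1, so Row never plays it.
The remaining 2×2 game on (s1, s2) × (A, B) has no saddle point. Let Row play s1 with probability p; indifference gives −6p + 4(1−p) = 6p + 2(1−p), so p = 1/7.
Similarly Column's optimal q on A is 2/7, and the value is -6·(2/7) + (6)·(5/7) = 18/7.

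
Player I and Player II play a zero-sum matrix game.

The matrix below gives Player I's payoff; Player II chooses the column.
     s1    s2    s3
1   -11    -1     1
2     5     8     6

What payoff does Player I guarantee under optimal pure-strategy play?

Row minima: -11, 5 → Player I's maximin is 5.
Column maxima: 5, 8, 6 → Player II's minimax is 5.
They coincide at (2, s1), so the value is 5.

5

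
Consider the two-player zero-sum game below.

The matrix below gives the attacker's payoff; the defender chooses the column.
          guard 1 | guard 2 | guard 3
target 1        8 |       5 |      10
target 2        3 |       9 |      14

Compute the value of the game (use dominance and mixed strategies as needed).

Column guard 3 is strictly dominated by guard 2 for the defender (it gives the attacker more in every row).
The remaining 2×2 game on (target 1, target 2) × (guard 1, guard 2) has no saddle point. Let the attacker play target 1 with probability p; indifference gives 8p + 3(1−p) = 5p + 9(1−p), so p = 2/3.
Similarly the defender's optimal q on guard 1 is 4/9, and the value is 8·(4/9) + (5)·(5/9) = 19/3.

19/3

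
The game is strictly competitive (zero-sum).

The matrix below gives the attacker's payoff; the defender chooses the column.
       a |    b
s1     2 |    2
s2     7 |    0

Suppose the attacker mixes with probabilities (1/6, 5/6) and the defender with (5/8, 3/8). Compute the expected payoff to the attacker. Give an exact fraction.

191/48

Against (5/8, 3/8), each row's expected payoff is s1: 2; s2: 35/8.
Taking the (1/6, 5/6)-weighted average: (1/6)·(2) + (5/6)·(35/8) = 191/48.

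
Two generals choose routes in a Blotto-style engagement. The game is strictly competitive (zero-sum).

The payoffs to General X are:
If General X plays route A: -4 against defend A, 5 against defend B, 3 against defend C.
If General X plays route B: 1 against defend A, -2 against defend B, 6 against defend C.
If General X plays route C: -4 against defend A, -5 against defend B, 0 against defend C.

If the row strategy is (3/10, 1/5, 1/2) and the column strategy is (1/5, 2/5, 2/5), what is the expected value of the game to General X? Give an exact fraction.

-8/25

Against (1/5, 2/5, 2/5), each row's expected payoff is route A: 12/5; route B: 9/5; route C: -14/5.
Taking the (3/10, 1/5, 1/2)-weighted average: (3/10)·(12/5) + (1/5)·(9/5) + (1/2)·(-14/5) = -8/25.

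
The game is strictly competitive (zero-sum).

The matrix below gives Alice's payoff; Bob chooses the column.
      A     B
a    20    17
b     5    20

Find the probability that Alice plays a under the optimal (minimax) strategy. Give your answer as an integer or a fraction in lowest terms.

Row minima are 17 and 5, so Alice's maximin is 17; column maxima are 20 and 20, so Bob's minimax is 20. These differ, so the equilibrium is in mixed strategies.
Let Alice play a with probability p. Bob is indifferent when 20p + 5(1−p) = 17p + 20(1−p), giving p = 5/6.

5/6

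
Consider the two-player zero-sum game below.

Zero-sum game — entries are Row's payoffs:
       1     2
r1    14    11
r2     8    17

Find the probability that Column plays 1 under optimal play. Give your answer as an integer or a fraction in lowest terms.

Row minima are 11 and 8, so Row's maximin is 11; column maxima are 14 and 17, so Column's minimax is 14. These differ, so the equilibrium is in mixed strategies.
Let Column play 1 with probability q. Row is indifferent when 14q + 11(1−q) = 8q + 17(1−q), giving q = 1/2.

1/2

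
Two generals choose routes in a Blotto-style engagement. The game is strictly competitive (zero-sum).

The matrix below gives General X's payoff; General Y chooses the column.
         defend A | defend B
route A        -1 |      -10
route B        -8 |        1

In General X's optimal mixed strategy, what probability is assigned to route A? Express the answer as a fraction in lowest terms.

1/2

Row minima are -10 and -8, so General X's maximin is -8; column maxima are -1 and 1, so General Y's minimax is -1. These differ, so the equilibrium is in mixed strategies.
Let General X play route A with probability p. General Y is indifferent when −p − 8(1−p) = −10p + (1−p), giving p = 1/2.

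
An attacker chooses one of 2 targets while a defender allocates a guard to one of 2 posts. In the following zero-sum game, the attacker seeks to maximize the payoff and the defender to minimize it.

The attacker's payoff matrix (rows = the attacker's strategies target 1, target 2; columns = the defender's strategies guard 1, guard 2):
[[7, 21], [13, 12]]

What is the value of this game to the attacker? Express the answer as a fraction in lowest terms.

Row minima are 7 and 12, so the attacker's maximin is 12; column maxima are 13 and 21, so the defender's minimax is 13. These differ, so the equilibrium is in mixed strategies.
Let the attacker play target 1 with probability p. The defender is indifferent when 7p + 13(1−p) = 21p + 12(1−p), giving p = 1/15.
Let the defender play guard 1 with probability q. The attacker is indifferent when 7q + 21(1−q) = 13q + 12(1−q), giving q = 3/5.
The value is 7·(3/5) + (21)·(2/5) = 63/5.

63/5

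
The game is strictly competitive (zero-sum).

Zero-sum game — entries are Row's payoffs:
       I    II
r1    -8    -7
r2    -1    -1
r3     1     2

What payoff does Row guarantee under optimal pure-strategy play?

1

Row minima: -8, -1, 1 → Row's maximin is 1.
Column maxima: 1, 2 → Column's minimax is 1.
They coincide at (r3, I), so the value is 1.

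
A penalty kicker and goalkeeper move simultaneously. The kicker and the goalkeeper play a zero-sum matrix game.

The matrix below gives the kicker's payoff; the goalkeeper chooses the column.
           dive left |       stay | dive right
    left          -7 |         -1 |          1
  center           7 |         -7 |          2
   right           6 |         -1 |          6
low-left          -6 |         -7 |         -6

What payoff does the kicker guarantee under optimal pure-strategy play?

-1

Row minima: -7, -7, -1, -7 → the kicker's maximin is -1.
Column maxima: 7, -1, 6 → the goalkeeper's minimax is -1.
They coincide at (right, stay), so the value is -1.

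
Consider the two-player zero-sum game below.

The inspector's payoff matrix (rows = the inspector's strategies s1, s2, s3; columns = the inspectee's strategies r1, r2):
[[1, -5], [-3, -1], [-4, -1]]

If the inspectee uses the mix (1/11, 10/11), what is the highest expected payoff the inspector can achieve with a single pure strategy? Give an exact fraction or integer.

-13/11

s1: (1)·(1/11) + (-5)·(10/11) = -49/11.
s2: (-3)·(1/11) + (-1)·(10/11) = -13/11.
s3: (-4)·(1/11) + (-1)·(10/11) = -14/11.
The best pure response is s2 with expected payoff -13/11.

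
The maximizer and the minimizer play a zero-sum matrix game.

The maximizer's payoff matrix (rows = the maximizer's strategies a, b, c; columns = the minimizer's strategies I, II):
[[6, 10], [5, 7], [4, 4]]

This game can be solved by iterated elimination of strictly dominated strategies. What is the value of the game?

Row c is strictly dominated by row a (6>4, 10>4); eliminate c.
Column II is strictly dominated by I for the minimizer (6<10, 5<7); eliminate II.
Row b is strictly dominated by row a (6>5); eliminate b.
Only (a, I) remains, with payoff 6.

6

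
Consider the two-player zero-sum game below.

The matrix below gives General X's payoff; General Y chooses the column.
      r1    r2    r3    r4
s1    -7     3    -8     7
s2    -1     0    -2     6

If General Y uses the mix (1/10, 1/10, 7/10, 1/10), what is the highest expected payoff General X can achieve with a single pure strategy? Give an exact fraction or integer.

-9/10

s1: (-7)·(1/10) + (3)·(1/10) + (-8)·(7/10) + (7)·(1/10) = -53/10.
s2: (-1)·(1/10) + (0)·(1/10) + (-2)·(7/10) + (6)·(1/10) = -9/10.
The best pure response is s2 with expected payoff -9/10.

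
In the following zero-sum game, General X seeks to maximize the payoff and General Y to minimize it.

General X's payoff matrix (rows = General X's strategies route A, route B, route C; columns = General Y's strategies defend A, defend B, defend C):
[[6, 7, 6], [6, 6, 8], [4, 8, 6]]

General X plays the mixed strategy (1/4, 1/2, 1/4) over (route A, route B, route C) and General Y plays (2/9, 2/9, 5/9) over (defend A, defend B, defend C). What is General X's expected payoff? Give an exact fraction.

Against (2/9, 2/9, 5/9), each row's expected payoff is route A: 56/9; route B: 64/9; route C: 6.
Taking the (1/4, 1/2, 1/4)-weighted average: (1/4)·(56/9) + (1/2)·(64/9) + (1/4)·(6) = 119/18.

119/18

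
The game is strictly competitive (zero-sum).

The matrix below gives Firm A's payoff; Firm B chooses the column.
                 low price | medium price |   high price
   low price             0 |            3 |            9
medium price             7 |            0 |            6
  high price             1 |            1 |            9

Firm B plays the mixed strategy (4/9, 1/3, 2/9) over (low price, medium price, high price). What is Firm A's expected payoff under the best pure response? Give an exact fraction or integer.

40/9

low price: (0)·(4/9) + (3)·(1/3) + (9)·(2/9) = 3.
medium price: (7)·(4/9) + (0)·(1/3) + (6)·(2/9) = 40/9.
high price: (1)·(4/9) + (1)·(1/3) + (9)·(2/9) = 25/9.
The best pure response is medium price with expected payoff 40/9.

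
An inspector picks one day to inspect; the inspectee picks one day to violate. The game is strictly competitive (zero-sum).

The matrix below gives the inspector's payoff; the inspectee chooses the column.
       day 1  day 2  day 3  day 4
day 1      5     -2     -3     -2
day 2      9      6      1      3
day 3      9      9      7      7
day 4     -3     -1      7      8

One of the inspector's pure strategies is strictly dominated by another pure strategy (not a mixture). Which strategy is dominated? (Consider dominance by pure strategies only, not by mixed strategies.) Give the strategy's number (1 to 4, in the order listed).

Compare day 1 with day 2: 9 > 5, 6 > -2, 1 > -3, 3 > -2.
So day 2 strictly dominates day 1 for the inspector; day 1 is strictly dominated.

1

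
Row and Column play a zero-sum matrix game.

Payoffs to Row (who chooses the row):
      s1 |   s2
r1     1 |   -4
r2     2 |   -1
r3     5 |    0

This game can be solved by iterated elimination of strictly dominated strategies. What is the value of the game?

Row r1 is strictly dominated by row r2 (2>1, -1>-4); eliminate r1.
Row r2 is strictly dominated by row r3 (5>2, 0>-1); eliminate r2.
Column s1 is strictly dominated by s2 for Column (0<5); eliminate s1.
Only (r3, s2) remains, with payoff 0.

0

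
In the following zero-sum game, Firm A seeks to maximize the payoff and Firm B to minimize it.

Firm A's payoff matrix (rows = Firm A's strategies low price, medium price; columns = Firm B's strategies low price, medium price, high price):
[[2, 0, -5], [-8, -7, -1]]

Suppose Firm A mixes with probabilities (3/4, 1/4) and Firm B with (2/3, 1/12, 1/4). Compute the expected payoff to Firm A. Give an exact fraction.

Against (2/3, 1/12, 1/4), each row's expected payoff is low price: 1/12; medium price: -37/6.
Taking the (3/4, 1/4)-weighted average: (3/4)·(1/12) + (1/4)·(-37/6) = -71/48.

-71/48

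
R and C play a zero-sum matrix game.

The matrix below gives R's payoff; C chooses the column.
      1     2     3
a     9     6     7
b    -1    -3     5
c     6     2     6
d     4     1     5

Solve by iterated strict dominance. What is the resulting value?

6

Column 3 is strictly dominated by 2 for C (6<7, -3<5, 2<6, 1<5); eliminate 3.
Row c is strictly dominated by row a (9>6, 6>2); eliminate c.
Column 1 is strictly dominated by 2 for C (6<9, -3<-1, 1<4); eliminate 1.
Row d is strictly dominated by row a (6>1); eliminate d.
Row b is strictly dominated by row a (6>-3); eliminate b.
Only (a, 2) remains, with payoff 6.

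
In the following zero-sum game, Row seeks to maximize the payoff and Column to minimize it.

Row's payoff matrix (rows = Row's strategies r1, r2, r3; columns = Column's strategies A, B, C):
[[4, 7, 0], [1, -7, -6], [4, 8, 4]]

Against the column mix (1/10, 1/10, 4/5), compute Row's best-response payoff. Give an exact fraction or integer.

22/5

r1: (4)·(1/10) + (7)·(1/10) + (0)·(4/5) = 11/10.
r2: (1)·(1/10) + (-7)·(1/10) + (-6)·(4/5) = -27/5.
r3: (4)·(1/10) + (8)·(1/10) + (4)·(4/5) = 22/5.
The best pure response is r3 with expected payoff 22/5.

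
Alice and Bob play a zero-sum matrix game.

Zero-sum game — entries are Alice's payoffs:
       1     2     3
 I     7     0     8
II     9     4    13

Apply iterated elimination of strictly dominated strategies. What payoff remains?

4

Column 1 is strictly dominated by 2 for Bob (0<7, 4<9); eliminate 1.
Column 3 is strictly dominated by 2 for Bob (0<8, 4<13); eliminate 3.
Row I is strictly dominated by row II (4>0); eliminate I.
Only (II, 2) remains, with payoff 4.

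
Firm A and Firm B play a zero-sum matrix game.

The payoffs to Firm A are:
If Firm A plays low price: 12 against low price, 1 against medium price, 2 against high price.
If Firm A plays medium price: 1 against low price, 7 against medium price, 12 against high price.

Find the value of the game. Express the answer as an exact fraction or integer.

Column high price is strictly dominated by medium price for Firm B (it gives Firm A more in every row).
The remaining 2×2 game on (low price, medium price) × (low price, medium price) has no saddle point. Let Firm A play low price with probability p; indifference gives 12p + (1−p) = p + 7(1−p), so p = 6/17.
Similarly Firm B's optimal q on low price is 6/17, and the value is 12·(6/17) + (1)·(11/17) = 83/17.

83/17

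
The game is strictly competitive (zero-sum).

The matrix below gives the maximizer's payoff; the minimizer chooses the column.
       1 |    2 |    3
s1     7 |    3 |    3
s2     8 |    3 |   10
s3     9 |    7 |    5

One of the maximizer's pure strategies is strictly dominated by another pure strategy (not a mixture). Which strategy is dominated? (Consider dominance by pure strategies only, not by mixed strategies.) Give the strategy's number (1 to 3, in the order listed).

Compare s1 with s3: 9 > 7, 7 > 3, 5 > 3.
So s3 strictly dominates s1 for the maximizer; s1 is strictly dominated.

1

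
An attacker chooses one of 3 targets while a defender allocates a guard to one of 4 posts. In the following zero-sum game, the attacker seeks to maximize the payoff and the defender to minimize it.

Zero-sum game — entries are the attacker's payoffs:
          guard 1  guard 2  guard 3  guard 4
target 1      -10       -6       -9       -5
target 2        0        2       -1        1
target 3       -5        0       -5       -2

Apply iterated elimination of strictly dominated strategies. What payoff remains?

-1

Row target 1 is strictly dominated by row target 2 (0>-10, 2>-6, -1>-9, 1>-5); eliminate target 1.
Row target 3 is strictly dominated by row target 2 (0>-5, 2>0, -1>-5, 1>-2); eliminate target 3.
Column guard 4 is strictly dominated by guard 1 for the defender (0<1); eliminate guard 4.
Column guard 1 is strictly dominated by guard 3 for the defender (-1<0); eliminate guard 1.
Column guard 2 is strictly dominated by guard 3 for the defender (-1<2); eliminate guard 2.
Only (target 2, guard 3) remains, with payoff -1.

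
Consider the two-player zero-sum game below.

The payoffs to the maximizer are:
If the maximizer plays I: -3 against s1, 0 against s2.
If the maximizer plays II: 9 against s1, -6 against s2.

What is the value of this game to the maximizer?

Row minima are -3 and -6, so the maximizer's maximin is -3; column maxima are 9 and 0, so the minimizer's minimax is 0. These differ, so the equilibrium is in mixed strategies.
Let the maximizer play I with probability p. The minimizer is indifferent when −3p + 9(1−p) = −6(1−p), giving p = 5/6.
Let the minimizer play s1 with probability q. The maximizer is indifferent when −3q = 9q − 6(1−q), giving q = 1/3.
The value is -3·(1/3) + (0)·(2/3) = -1.

-1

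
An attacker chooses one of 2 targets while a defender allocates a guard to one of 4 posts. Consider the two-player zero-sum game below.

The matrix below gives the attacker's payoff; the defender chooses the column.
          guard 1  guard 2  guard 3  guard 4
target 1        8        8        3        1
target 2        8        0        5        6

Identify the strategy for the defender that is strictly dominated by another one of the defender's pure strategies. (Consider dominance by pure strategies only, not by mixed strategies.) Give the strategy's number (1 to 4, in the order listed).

The defender prefers columns that give the attacker less. Compare guard 1 with guard 3: 3 < 8, 5 < 8.
So guard 3 strictly dominates guard 1 for the defender; guard 1 is strictly dominated.

1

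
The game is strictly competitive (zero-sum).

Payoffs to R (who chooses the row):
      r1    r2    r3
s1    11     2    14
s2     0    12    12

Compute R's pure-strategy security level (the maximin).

The worst-case payoff for each row is s1: 2, s2: 0.
The best of these is 2.

2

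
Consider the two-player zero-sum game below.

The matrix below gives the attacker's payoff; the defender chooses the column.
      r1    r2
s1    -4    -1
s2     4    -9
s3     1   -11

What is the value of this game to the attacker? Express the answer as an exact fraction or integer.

Row s3 is strictly dominated by row s2, so the attacker never plays it.
The remaining 2×2 game on (s1, s2) × (r1, r2) has no saddle point. Let the attacker play s1 with probability p; indifference gives −4p + 4(1−p) = −p − 9(1−p), so p = 13/16.
Similarly the defender's optimal q on r1 is 1/2, and the value is -4·(1/2) + (-1)·(1/2) = -5/2.

-5/2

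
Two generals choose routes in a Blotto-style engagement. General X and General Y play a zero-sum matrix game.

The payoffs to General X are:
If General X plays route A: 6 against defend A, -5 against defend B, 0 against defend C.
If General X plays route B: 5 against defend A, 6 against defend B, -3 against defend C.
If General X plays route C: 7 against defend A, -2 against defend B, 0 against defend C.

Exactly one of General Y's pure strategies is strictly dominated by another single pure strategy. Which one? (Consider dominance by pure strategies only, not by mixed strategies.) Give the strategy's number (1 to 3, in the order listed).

1

General Y prefers columns that give General X less. Compare defend A with defend C: 0 < 6, -3 < 5, 0 < 7.
So defend C strictly dominates defend A for General Y; defend A is strictly dominated.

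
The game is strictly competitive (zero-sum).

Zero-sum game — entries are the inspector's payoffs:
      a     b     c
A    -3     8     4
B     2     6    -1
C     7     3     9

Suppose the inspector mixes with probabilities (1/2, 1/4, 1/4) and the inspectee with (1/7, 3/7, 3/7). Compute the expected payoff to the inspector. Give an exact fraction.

9/2

Against (1/7, 3/7, 3/7), each row's expected payoff is A: 33/7; B: 17/7; C: 43/7.
Taking the (1/2, 1/4, 1/4)-weighted average: (1/2)·(33/7) + (1/4)·(17/7) + (1/4)·(43/7) = 9/2.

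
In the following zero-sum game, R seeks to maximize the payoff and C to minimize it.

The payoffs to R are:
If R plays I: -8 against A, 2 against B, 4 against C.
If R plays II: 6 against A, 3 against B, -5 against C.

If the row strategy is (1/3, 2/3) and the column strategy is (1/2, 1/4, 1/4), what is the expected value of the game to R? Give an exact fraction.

5/6

Against (1/2, 1/4, 1/4), each row's expected payoff is I: -5/2; II: 5/2.
Taking the (1/3, 2/3)-weighted average: (1/3)·(-5/2) + (2/3)·(5/2) = 5/6.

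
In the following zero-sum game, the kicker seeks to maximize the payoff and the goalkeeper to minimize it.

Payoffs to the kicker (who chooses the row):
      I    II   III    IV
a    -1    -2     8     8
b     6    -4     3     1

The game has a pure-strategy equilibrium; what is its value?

-2

Row minima: -2, -4 → the kicker's maximin is -2.
Column maxima: 6, -2, 8, 8 → the goalkeeper's minimax is -2.
They coincide at (a, II), so the value is -2.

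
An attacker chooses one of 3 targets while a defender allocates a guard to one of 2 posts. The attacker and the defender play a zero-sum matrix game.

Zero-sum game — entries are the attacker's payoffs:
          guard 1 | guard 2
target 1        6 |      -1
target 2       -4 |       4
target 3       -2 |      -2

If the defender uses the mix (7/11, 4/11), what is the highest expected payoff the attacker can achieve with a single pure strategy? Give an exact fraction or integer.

target 1: (6)·(7/11) + (-1)·(4/11) = 38/11.
target 2: (-4)·(7/11) + (4)·(4/11) = -12/11.
target 3: (-2)·(7/11) + (-2)·(4/11) = -2.
The best pure response is target 1 with expected payoff 38/11.

38/11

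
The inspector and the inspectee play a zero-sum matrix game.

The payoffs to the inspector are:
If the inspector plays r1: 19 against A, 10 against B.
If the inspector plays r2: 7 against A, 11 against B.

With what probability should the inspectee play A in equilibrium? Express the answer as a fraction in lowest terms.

1/13

Row minima are 10 and 7, so the inspector's maximin is 10; column maxima are 19 and 11, so the inspectee's minimax is 11. These differ, so the equilibrium is in mixed strategies.
Let the inspectee play A with probability q. The inspector is indifferent when 19q + 10(1−q) = 7q + 11(1−q), giving q = 1/13.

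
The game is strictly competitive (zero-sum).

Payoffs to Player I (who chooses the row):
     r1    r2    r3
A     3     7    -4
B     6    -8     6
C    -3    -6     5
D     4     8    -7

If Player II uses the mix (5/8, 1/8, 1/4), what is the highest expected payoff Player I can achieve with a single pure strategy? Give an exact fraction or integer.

A: (3)·(5/8) + (7)·(1/8) + (-4)·(1/4) = 7/4.
B: (6)·(5/8) + (-8)·(1/8) + (6)·(1/4) = 17/4.
C: (-3)·(5/8) + (-6)·(1/8) + (5)·(1/4) = -11/8.
D: (4)·(5/8) + (8)·(1/8) + (-7)·(1/4) = 7/4.
The best pure response is B with expected payoff 17/4.

17/4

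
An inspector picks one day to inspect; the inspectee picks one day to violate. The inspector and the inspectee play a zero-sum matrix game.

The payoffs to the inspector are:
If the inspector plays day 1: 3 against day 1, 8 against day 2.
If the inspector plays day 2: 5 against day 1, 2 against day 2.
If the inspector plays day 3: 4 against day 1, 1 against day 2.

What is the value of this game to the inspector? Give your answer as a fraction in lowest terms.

Row day 3 is strictly dominated by row day 2, so the inspector never plays it.
The remaining 2×2 game on (day 1, day 2) × (day 1, day 2) has no saddle point. Let the inspector play day 1 with probability p; indifference gives 3p + 5(1−p) = 8p + 2(1−p), so p = 3/8.
Similarly the inspectee's optimal q on day 1 is 3/4, and the value is 3·(3/4) + (8)·(1/4) = 17/4.

17/4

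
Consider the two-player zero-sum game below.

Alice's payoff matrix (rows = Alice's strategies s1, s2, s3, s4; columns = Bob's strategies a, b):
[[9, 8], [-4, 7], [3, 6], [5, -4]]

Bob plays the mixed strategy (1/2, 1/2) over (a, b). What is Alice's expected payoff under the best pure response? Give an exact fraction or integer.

17/2

s1: (9)·(1/2) + (8)·(1/2) = 17/2.
s2: (-4)·(1/2) + (7)·(1/2) = 3/2.
s3: (3)·(1/2) + (6)·(1/2) = 9/2.
s4: (5)·(1/2) + (-4)·(1/2) = 1/2.
The best pure response is s1 with expected payoff 17/2.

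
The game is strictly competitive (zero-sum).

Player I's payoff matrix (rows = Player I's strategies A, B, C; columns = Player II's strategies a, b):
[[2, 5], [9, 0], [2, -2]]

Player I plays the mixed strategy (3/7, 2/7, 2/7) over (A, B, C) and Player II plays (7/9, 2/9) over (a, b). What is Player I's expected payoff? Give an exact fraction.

218/63

Against (7/9, 2/9), each row's expected payoff is A: 8/3; B: 7; C: 10/9.
Taking the (3/7, 2/7, 2/7)-weighted average: (3/7)·(8/3) + (2/7)·(7) + (2/7)·(10/9) = 218/63.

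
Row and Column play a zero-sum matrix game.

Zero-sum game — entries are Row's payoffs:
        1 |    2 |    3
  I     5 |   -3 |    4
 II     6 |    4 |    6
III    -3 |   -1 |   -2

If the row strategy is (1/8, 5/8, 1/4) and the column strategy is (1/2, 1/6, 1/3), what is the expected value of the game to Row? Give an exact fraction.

27/8

Against (1/2, 1/6, 1/3), each row's expected payoff is I: 10/3; II: 17/3; III: -7/3.
Taking the (1/8, 5/8, 1/4)-weighted average: (1/8)·(10/3) + (5/8)·(17/3) + (1/4)·(-7/3) = 27/8.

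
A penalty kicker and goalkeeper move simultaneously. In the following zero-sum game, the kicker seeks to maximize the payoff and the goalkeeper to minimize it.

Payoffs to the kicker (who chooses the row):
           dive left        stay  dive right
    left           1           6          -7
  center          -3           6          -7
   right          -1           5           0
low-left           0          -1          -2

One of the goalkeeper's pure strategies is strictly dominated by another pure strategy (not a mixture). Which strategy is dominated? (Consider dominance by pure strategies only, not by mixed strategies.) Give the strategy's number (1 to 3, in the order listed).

The goalkeeper prefers columns that give the kicker less. Compare stay with dive right: -7 < 6, -7 < 6, 0 < 5, -2 < -1.
So dive right strictly dominates stay for the goalkeeper; stay is strictly dominated.

2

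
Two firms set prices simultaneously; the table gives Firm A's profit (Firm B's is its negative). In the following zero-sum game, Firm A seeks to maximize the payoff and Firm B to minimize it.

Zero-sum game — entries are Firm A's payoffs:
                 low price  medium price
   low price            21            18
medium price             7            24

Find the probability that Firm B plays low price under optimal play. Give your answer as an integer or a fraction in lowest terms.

Row minima are 18 and 7, so Firm A's maximin is 18; column maxima are 21 and 24, so Firm B's minimax is 21. These differ, so the equilibrium is in mixed strategies.
Let Firm B play low price with probability q. Firm A is indifferent when 21q + 18(1−q) = 7q + 24(1−q), giving q = 3/10.

3/10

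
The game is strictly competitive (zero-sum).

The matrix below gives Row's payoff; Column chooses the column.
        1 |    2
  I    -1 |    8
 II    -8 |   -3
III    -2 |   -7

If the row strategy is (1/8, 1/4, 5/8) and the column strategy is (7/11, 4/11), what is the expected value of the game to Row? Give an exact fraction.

Against (7/11, 4/11), each row's expected payoff is I: 25/11; II: -68/11; III: -42/11.
Taking the (1/8, 1/4, 5/8)-weighted average: (1/8)·(25/11) + (1/4)·(-68/11) + (5/8)·(-42/11) = -321/88.

-321/88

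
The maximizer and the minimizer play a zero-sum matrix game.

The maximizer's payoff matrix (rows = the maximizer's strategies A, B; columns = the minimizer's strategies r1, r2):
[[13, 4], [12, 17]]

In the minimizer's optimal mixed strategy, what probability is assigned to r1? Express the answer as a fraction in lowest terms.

13/14

Row minima are 4 and 12, so the maximizer's maximin is 12; column maxima are 13 and 17, so the minimizer's minimax is 13. These differ, so the equilibrium is in mixed strategies.
Let the minimizer play r1 with probability q. The maximizer is indifferent when 13q + 4(1−q) = 12q + 17(1−q), giving q = 13/14.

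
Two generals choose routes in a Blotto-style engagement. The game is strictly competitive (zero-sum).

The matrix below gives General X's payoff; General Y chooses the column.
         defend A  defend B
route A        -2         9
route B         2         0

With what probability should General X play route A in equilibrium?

2/13

Row minima are -2 and 0, so General X's maximin is 0; column maxima are 2 and 9, so General Y's minimax is 2. These differ, so the equilibrium is in mixed strategies.
Let General X play route A with probability p. General Y is indifferent when −2p + 2(1−p) = 9p, giving p = 2/13.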